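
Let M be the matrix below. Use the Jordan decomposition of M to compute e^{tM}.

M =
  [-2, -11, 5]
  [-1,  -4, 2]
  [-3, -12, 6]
e^{tM} =
  [1 - 2*t, 3*t^2 - 11*t, -t^2 + 5*t]
  [-t, 3*t^2/2 - 4*t + 1, -t^2/2 + 2*t]
  [-3*t, 9*t^2/2 - 12*t, -3*t^2/2 + 6*t + 1]

Strategy: write M = P · J · P⁻¹ where J is a Jordan canonical form, so e^{tM} = P · e^{tJ} · P⁻¹, and e^{tJ} can be computed block-by-block.

M has Jordan form
J =
  [0, 1, 0]
  [0, 0, 1]
  [0, 0, 0]
(up to reordering of blocks).

Per-block formulas:
  For a 3×3 Jordan block J_3(0): exp(t · J_3(0)) = e^(0t)·(I + t·N + (t^2/2)·N^2), where N is the 3×3 nilpotent shift.

After assembling e^{tJ} and conjugating by P, we get:

e^{tM} =
  [1 - 2*t, 3*t^2 - 11*t, -t^2 + 5*t]
  [-t, 3*t^2/2 - 4*t + 1, -t^2/2 + 2*t]
  [-3*t, 9*t^2/2 - 12*t, -3*t^2/2 + 6*t + 1]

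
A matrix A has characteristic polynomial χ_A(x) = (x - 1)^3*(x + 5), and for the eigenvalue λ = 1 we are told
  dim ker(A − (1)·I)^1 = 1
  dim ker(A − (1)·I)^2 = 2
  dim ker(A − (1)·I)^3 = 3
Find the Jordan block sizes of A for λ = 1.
Block sizes for λ = 1: [3]

From the dimensions of kernels of powers, the number of Jordan blocks of size at least j is d_j − d_{j−1} where d_j = dim ker(N^j) (with d_0 = 0). Computing the differences gives [1, 1, 1].
The number of blocks of size exactly k is (#blocks of size ≥ k) − (#blocks of size ≥ k + 1), so the partition is: 1 block(s) of size 3.
In nonincreasing order the block sizes are [3].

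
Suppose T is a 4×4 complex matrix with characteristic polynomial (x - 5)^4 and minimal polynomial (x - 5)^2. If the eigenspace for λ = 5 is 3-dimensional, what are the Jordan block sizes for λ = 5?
Block sizes for λ = 5: [2, 1, 1]

Step 1 — from the characteristic polynomial, algebraic multiplicity of λ = 5 is 4. From dim ker(T − (5)·I) = 3, there are exactly 3 Jordan blocks for λ = 5.
Step 2 — from the minimal polynomial, the factor (x − 5)^2 tells us the largest block for λ = 5 has size 2.
Step 3 — with total size 4, 3 blocks, and largest block 2, the block sizes (in nonincreasing order) are [2, 1, 1].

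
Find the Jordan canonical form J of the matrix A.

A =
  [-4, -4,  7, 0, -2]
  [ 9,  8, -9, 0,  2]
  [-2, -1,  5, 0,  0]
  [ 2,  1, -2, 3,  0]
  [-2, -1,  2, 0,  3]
J_3(3) ⊕ J_1(3) ⊕ J_1(3)

The characteristic polynomial is
  det(x·I − A) = x^5 - 15*x^4 + 90*x^3 - 270*x^2 + 405*x - 243 = (x - 3)^5

Eigenvalues and multiplicities (the geometric multiplicity of λ is n − rank(A − λI), which equals the number of Jordan blocks for λ):
  λ = 3: algebraic multiplicity = 5, geometric multiplicity = 3

Determining the block sizes for each eigenvalue:
  λ = 3: with am = 5 and gm = 3, the partition is not yet determined (e.g. several partitions of 5 into 3 parts exist). Let N = A − (3)·I. Computing rank(N^1) = 2, rank(N^2) = 1, rank(N^3) = 0; the number of blocks of size ≥ j is rank(N^{j−1}) − rank(N^j), giving [3, 1, 1]. So we have 1 block(s) of size 3, 2 block(s) of size 1 → block sizes [3, 1, 1]

Assembling the blocks gives a Jordan form
J =
  [3, 1, 0, 0, 0]
  [0, 3, 1, 0, 0]
  [0, 0, 3, 0, 0]
  [0, 0, 0, 3, 0]
  [0, 0, 0, 0, 3]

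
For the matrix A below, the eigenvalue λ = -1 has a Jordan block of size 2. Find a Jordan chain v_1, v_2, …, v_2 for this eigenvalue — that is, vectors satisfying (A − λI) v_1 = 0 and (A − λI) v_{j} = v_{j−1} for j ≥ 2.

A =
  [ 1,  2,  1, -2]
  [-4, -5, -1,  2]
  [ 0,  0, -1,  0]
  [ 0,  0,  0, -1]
A Jordan chain for λ = -1 of length 2:
v_1 = (1, -1, 0, 0)ᵀ
v_2 = (0, 0, 1, 0)ᵀ

Let N = A − (-1)·I. We want v_2 with N^2 v_2 = 0 but N^1 v_2 ≠ 0; then v_{j-1} := N · v_j for j = 2, …, 2.

Pick v_2 = (0, 0, 1, 0)ᵀ.
Then v_1 = N · v_2 = (1, -1, 0, 0)ᵀ.

Sanity check: (A − (-1)·I) v_1 = (0, 0, 0, 0)ᵀ = 0. ✓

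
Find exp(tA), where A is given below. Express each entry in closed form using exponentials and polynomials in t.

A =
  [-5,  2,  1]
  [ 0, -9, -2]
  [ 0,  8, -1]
e^{tA} =
  [exp(-5*t), 2*t*exp(-5*t), t*exp(-5*t)]
  [0, -4*t*exp(-5*t) + exp(-5*t), -2*t*exp(-5*t)]
  [0, 8*t*exp(-5*t), 4*t*exp(-5*t) + exp(-5*t)]

Strategy: write A = P · J · P⁻¹ where J is a Jordan canonical form, so e^{tA} = P · e^{tJ} · P⁻¹, and e^{tJ} can be computed block-by-block.

A has Jordan form
J =
  [-5,  1,  0]
  [ 0, -5,  0]
  [ 0,  0, -5]
(up to reordering of blocks).

Per-block formulas:
  For a 1×1 block at λ = -5: exp(t · [-5]) = [e^(-5t)].
  For a 2×2 Jordan block J_2(-5): exp(t · J_2(-5)) = e^(-5t)·(I + t·N), where N is the 2×2 nilpotent shift.

After assembling e^{tJ} and conjugating by P, we get:

e^{tA} =
  [exp(-5*t), 2*t*exp(-5*t), t*exp(-5*t)]
  [0, -4*t*exp(-5*t) + exp(-5*t), -2*t*exp(-5*t)]
  [0, 8*t*exp(-5*t), 4*t*exp(-5*t) + exp(-5*t)]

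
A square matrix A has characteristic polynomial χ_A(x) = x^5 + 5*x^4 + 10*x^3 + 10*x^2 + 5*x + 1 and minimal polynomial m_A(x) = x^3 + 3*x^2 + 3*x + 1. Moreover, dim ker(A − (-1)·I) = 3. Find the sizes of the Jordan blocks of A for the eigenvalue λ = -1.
Block sizes for λ = -1: [3, 1, 1]

Step 1 — from the characteristic polynomial, algebraic multiplicity of λ = -1 is 5. From dim ker(A − (-1)·I) = 3, there are exactly 3 Jordan blocks for λ = -1.
Step 2 — from the minimal polynomial, the factor (x + 1)^3 tells us the largest block for λ = -1 has size 3.
Step 3 — with total size 5, 3 blocks, and largest block 3, the block sizes (in nonincreasing order) are [3, 1, 1].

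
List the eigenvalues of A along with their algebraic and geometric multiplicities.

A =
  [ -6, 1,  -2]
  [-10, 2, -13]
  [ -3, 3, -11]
λ = -5: alg = 3, geom = 1

Step 1 — factor the characteristic polynomial to read off the algebraic multiplicities:
  χ_A(x) = (x + 5)^3

Step 2 — compute geometric multiplicities via the rank-nullity identity g(λ) = n − rank(A − λI):
  rank(A − (-5)·I) = 2, so dim ker(A − (-5)·I) = n − 2 = 1

Summary:
  λ = -5: algebraic multiplicity = 3, geometric multiplicity = 1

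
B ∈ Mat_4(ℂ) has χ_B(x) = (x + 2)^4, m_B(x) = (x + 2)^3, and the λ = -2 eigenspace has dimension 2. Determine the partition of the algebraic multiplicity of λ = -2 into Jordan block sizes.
Block sizes for λ = -2: [3, 1]

Step 1 — from the characteristic polynomial, algebraic multiplicity of λ = -2 is 4. From dim ker(B − (-2)·I) = 2, there are exactly 2 Jordan blocks for λ = -2.
Step 2 — from the minimal polynomial, the factor (x + 2)^3 tells us the largest block for λ = -2 has size 3.
Step 3 — with total size 4, 2 blocks, and largest block 3, the block sizes (in nonincreasing order) are [3, 1].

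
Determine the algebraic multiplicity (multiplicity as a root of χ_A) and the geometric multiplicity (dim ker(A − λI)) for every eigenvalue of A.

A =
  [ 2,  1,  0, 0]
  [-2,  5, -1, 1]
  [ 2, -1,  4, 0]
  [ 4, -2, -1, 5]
λ = 4: alg = 4, geom = 2

Step 1 — factor the characteristic polynomial to read off the algebraic multiplicities:
  χ_A(x) = (x - 4)^4

Step 2 — compute geometric multiplicities via the rank-nullity identity g(λ) = n − rank(A − λI):
  rank(A − (4)·I) = 2, so dim ker(A − (4)·I) = n − 2 = 2

Summary:
  λ = 4: algebraic multiplicity = 4, geometric multiplicity = 2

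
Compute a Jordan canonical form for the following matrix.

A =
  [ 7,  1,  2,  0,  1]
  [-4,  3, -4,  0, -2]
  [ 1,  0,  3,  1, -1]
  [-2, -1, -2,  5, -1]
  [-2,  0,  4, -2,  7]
J_2(5) ⊕ J_2(5) ⊕ J_1(5)

The characteristic polynomial is
  det(x·I − A) = x^5 - 25*x^4 + 250*x^3 - 1250*x^2 + 3125*x - 3125 = (x - 5)^5

Eigenvalues and multiplicities (the geometric multiplicity of λ is n − rank(A − λI), which equals the number of Jordan blocks for λ):
  λ = 5: algebraic multiplicity = 5, geometric multiplicity = 3

Determining the block sizes for each eigenvalue:
  λ = 5: with am = 5 and gm = 3, the partition is not yet determined (e.g. several partitions of 5 into 3 parts exist). Let N = A − (5)·I. Computing rank(N^1) = 2, rank(N^2) = 0; the number of blocks of size ≥ j is rank(N^{j−1}) − rank(N^j), giving [3, 2]. So we have 2 block(s) of size 2, 1 block(s) of size 1 → block sizes [2, 2, 1]

Assembling the blocks gives a Jordan form
J =
  [5, 1, 0, 0, 0]
  [0, 5, 0, 0, 0]
  [0, 0, 5, 1, 0]
  [0, 0, 0, 5, 0]
  [0, 0, 0, 0, 5]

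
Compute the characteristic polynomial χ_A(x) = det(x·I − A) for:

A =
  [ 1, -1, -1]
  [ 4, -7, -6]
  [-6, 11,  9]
x^3 - 3*x^2 + 3*x - 1

Expanding det(x·I − A) (e.g. by cofactor expansion or by noting that A is similar to its Jordan form J, which has the same characteristic polynomial as A) gives
  χ_A(x) = x^3 - 3*x^2 + 3*x - 1
which factors as (x - 1)^3. The eigenvalues (with algebraic multiplicities) are λ = 1 with multiplicity 3.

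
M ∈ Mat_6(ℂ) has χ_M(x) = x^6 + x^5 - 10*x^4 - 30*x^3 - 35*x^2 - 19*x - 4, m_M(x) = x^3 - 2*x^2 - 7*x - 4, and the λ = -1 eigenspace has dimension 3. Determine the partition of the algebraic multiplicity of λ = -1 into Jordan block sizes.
Block sizes for λ = -1: [2, 2, 1]

Step 1 — from the characteristic polynomial, algebraic multiplicity of λ = -1 is 5. From dim ker(M − (-1)·I) = 3, there are exactly 3 Jordan blocks for λ = -1.
Step 2 — from the minimal polynomial, the factor (x + 1)^2 tells us the largest block for λ = -1 has size 2.
Step 3 — with total size 5, 3 blocks, and largest block 2, the block sizes (in nonincreasing order) are [2, 2, 1].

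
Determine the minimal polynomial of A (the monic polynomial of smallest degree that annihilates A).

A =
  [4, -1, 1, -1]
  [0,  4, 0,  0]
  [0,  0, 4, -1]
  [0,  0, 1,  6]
x^4 - 18*x^3 + 121*x^2 - 360*x + 400

The characteristic polynomial is χ_A(x) = (x - 5)^2*(x - 4)^2, so the eigenvalues are known. The minimal polynomial is
  m_A(x) = Π_λ (x − λ)^{k_λ}
where k_λ is the size of the *largest* Jordan block for λ (equivalently, the smallest k with (A − λI)^k v = 0 for every generalised eigenvector v of λ).

  λ = 4: largest Jordan block has size 2, contributing (x − 4)^2
  λ = 5: largest Jordan block has size 2, contributing (x − 5)^2

So m_A(x) = (x - 5)^2*(x - 4)^2 = x^4 - 18*x^3 + 121*x^2 - 360*x + 400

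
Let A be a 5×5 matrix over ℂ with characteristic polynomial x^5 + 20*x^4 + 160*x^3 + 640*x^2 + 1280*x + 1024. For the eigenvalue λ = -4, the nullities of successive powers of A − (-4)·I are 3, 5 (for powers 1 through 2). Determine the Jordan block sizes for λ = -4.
Block sizes for λ = -4: [2, 2, 1]

From the dimensions of kernels of powers, the number of Jordan blocks of size at least j is d_j − d_{j−1} where d_j = dim ker(N^j) (with d_0 = 0). Computing the differences gives [3, 2].
The number of blocks of size exactly k is (#blocks of size ≥ k) − (#blocks of size ≥ k + 1), so the partition is: 1 block(s) of size 1, 2 block(s) of size 2.
In nonincreasing order the block sizes are [2, 2, 1].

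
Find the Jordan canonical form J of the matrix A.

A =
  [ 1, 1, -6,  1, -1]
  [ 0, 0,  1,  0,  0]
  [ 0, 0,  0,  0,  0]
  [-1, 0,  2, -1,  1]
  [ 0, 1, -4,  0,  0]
J_3(0) ⊕ J_2(0)

The characteristic polynomial is
  det(x·I − A) = x^5

Eigenvalues and multiplicities (the geometric multiplicity of λ is n − rank(A − λI), which equals the number of Jordan blocks for λ):
  λ = 0: algebraic multiplicity = 5, geometric multiplicity = 2

Determining the block sizes for each eigenvalue:
  λ = 0: with am = 5 and gm = 2, the partition is not yet determined (e.g. several partitions of 5 into 2 parts exist). Let N = A − (0)·I. Computing rank(N^1) = 3, rank(N^2) = 1, rank(N^3) = 0; the number of blocks of size ≥ j is rank(N^{j−1}) − rank(N^j), giving [2, 2, 1]. So we have 1 block(s) of size 3, 1 block(s) of size 2 → block sizes [3, 2]

Assembling the blocks gives a Jordan form
J =
  [0, 1, 0, 0, 0]
  [0, 0, 1, 0, 0]
  [0, 0, 0, 0, 0]
  [0, 0, 0, 0, 1]
  [0, 0, 0, 0, 0]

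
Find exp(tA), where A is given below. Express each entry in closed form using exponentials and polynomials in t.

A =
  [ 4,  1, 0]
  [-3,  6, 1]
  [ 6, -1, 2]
e^{tA} =
  [-3*t^2*exp(4*t)/2 + exp(4*t), t^2*exp(4*t) + t*exp(4*t), t^2*exp(4*t)/2]
  [-3*t*exp(4*t), 2*t*exp(4*t) + exp(4*t), t*exp(4*t)]
  [-9*t^2*exp(4*t)/2 + 6*t*exp(4*t), 3*t^2*exp(4*t) - t*exp(4*t), 3*t^2*exp(4*t)/2 - 2*t*exp(4*t) + exp(4*t)]

Strategy: write A = P · J · P⁻¹ where J is a Jordan canonical form, so e^{tA} = P · e^{tJ} · P⁻¹, and e^{tJ} can be computed block-by-block.

A has Jordan form
J =
  [4, 1, 0]
  [0, 4, 1]
  [0, 0, 4]
(up to reordering of blocks).

Per-block formulas:
  For a 3×3 Jordan block J_3(4): exp(t · J_3(4)) = e^(4t)·(I + t·N + (t^2/2)·N^2), where N is the 3×3 nilpotent shift.

After assembling e^{tJ} and conjugating by P, we get:

e^{tA} =
  [-3*t^2*exp(4*t)/2 + exp(4*t), t^2*exp(4*t) + t*exp(4*t), t^2*exp(4*t)/2]
  [-3*t*exp(4*t), 2*t*exp(4*t) + exp(4*t), t*exp(4*t)]
  [-9*t^2*exp(4*t)/2 + 6*t*exp(4*t), 3*t^2*exp(4*t) - t*exp(4*t), 3*t^2*exp(4*t)/2 - 2*t*exp(4*t) + exp(4*t)]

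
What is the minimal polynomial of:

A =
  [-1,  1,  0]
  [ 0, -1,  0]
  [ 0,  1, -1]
x^2 + 2*x + 1

The characteristic polynomial is χ_A(x) = (x + 1)^3, so the eigenvalues are known. The minimal polynomial is
  m_A(x) = Π_λ (x − λ)^{k_λ}
where k_λ is the size of the *largest* Jordan block for λ (equivalently, the smallest k with (A − λI)^k v = 0 for every generalised eigenvector v of λ).

  λ = -1: largest Jordan block has size 2, contributing (x + 1)^2

So m_A(x) = (x + 1)^2 = x^2 + 2*x + 1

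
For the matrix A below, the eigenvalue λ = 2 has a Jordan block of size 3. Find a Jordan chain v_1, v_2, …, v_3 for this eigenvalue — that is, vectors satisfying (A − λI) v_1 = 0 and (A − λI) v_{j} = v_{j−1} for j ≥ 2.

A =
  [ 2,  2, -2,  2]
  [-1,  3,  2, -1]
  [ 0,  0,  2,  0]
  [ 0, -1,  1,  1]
A Jordan chain for λ = 2 of length 3:
v_1 = (-2, -1, 0, 1)ᵀ
v_2 = (0, -1, 0, 0)ᵀ
v_3 = (1, 0, 0, 0)ᵀ

Let N = A − (2)·I. We want v_3 with N^3 v_3 = 0 but N^2 v_3 ≠ 0; then v_{j-1} := N · v_j for j = 3, …, 2.

Pick v_3 = (1, 0, 0, 0)ᵀ.
Then v_2 = N · v_3 = (0, -1, 0, 0)ᵀ.
Then v_1 = N · v_2 = (-2, -1, 0, 1)ᵀ.

Sanity check: (A − (2)·I) v_1 = (0, 0, 0, 0)ᵀ = 0. ✓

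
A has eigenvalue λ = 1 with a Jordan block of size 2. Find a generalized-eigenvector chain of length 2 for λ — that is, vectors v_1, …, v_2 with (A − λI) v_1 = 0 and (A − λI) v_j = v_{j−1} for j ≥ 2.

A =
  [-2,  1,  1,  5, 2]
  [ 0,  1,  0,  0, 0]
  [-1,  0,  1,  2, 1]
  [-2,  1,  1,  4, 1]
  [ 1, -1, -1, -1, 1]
A Jordan chain for λ = 1 of length 2:
v_1 = (-3, 0, -1, -2, 1)ᵀ
v_2 = (1, 0, 0, 0, 0)ᵀ

Let N = A − (1)·I. We want v_2 with N^2 v_2 = 0 but N^1 v_2 ≠ 0; then v_{j-1} := N · v_j for j = 2, …, 2.

Pick v_2 = (1, 0, 0, 0, 0)ᵀ.
Then v_1 = N · v_2 = (-3, 0, -1, -2, 1)ᵀ.

Sanity check: (A − (1)·I) v_1 = (0, 0, 0, 0, 0)ᵀ = 0. ✓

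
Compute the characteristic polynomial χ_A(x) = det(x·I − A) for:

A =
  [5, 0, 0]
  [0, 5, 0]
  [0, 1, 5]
x^3 - 15*x^2 + 75*x - 125

Expanding det(x·I − A) (e.g. by cofactor expansion or by noting that A is similar to its Jordan form J, which has the same characteristic polynomial as A) gives
  χ_A(x) = x^3 - 15*x^2 + 75*x - 125
which factors as (x - 5)^3. The eigenvalues (with algebraic multiplicities) are λ = 5 with multiplicity 3.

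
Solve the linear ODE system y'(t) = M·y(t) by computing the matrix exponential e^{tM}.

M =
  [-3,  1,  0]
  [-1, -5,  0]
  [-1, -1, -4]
e^{tM} =
  [t*exp(-4*t) + exp(-4*t), t*exp(-4*t), 0]
  [-t*exp(-4*t), -t*exp(-4*t) + exp(-4*t), 0]
  [-t*exp(-4*t), -t*exp(-4*t), exp(-4*t)]

Strategy: write M = P · J · P⁻¹ where J is a Jordan canonical form, so e^{tM} = P · e^{tJ} · P⁻¹, and e^{tJ} can be computed block-by-block.

M has Jordan form
J =
  [-4,  1,  0]
  [ 0, -4,  0]
  [ 0,  0, -4]
(up to reordering of blocks).

Per-block formulas:
  For a 1×1 block at λ = -4: exp(t · [-4]) = [e^(-4t)].
  For a 2×2 Jordan block J_2(-4): exp(t · J_2(-4)) = e^(-4t)·(I + t·N), where N is the 2×2 nilpotent shift.

After assembling e^{tJ} and conjugating by P, we get:

e^{tM} =
  [t*exp(-4*t) + exp(-4*t), t*exp(-4*t), 0]
  [-t*exp(-4*t), -t*exp(-4*t) + exp(-4*t), 0]
  [-t*exp(-4*t), -t*exp(-4*t), exp(-4*t)]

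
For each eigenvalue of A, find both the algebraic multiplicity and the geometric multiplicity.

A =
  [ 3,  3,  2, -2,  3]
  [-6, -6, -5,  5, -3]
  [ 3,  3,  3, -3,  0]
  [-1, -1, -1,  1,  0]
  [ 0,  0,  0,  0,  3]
λ = 0: alg = 3, geom = 2; λ = 1: alg = 1, geom = 1; λ = 3: alg = 1, geom = 1

Step 1 — factor the characteristic polynomial to read off the algebraic multiplicities:
  χ_A(x) = x^3*(x - 3)*(x - 1)

Step 2 — compute geometric multiplicities via the rank-nullity identity g(λ) = n − rank(A − λI):
  rank(A − (0)·I) = 3, so dim ker(A − (0)·I) = n − 3 = 2
  rank(A − (1)·I) = 4, so dim ker(A − (1)·I) = n − 4 = 1
  rank(A − (3)·I) = 4, so dim ker(A − (3)·I) = n − 4 = 1

Summary:
  λ = 0: algebraic multiplicity = 3, geometric multiplicity = 2
  λ = 1: algebraic multiplicity = 1, geometric multiplicity = 1
  λ = 3: algebraic multiplicity = 1, geometric multiplicity = 1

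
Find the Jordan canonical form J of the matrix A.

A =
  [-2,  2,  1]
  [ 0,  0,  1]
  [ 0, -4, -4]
J_2(-2) ⊕ J_1(-2)

The characteristic polynomial is
  det(x·I − A) = x^3 + 6*x^2 + 12*x + 8 = (x + 2)^3

Eigenvalues and multiplicities (the geometric multiplicity of λ is n − rank(A − λI), which equals the number of Jordan blocks for λ):
  λ = -2: algebraic multiplicity = 3, geometric multiplicity = 2

Determining the block sizes for each eigenvalue:
  λ = -2: 2 blocks summing to 3 forces exactly one block of size 2 and the rest size 1 → block sizes [2, 1]

Assembling the blocks gives a Jordan form
J =
  [-2,  1,  0]
  [ 0, -2,  0]
  [ 0,  0, -2]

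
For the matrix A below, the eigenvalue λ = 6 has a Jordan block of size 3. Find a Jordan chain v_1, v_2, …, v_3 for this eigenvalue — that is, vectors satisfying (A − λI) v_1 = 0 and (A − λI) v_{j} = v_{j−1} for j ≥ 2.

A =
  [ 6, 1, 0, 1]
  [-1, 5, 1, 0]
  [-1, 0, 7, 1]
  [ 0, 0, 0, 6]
A Jordan chain for λ = 6 of length 3:
v_1 = (-1, 0, -1, 0)ᵀ
v_2 = (0, -1, -1, 0)ᵀ
v_3 = (1, 0, 0, 0)ᵀ

Let N = A − (6)·I. We want v_3 with N^3 v_3 = 0 but N^2 v_3 ≠ 0; then v_{j-1} := N · v_j for j = 3, …, 2.

Pick v_3 = (1, 0, 0, 0)ᵀ.
Then v_2 = N · v_3 = (0, -1, -1, 0)ᵀ.
Then v_1 = N · v_2 = (-1, 0, -1, 0)ᵀ.

Sanity check: (A − (6)·I) v_1 = (0, 0, 0, 0)ᵀ = 0. ✓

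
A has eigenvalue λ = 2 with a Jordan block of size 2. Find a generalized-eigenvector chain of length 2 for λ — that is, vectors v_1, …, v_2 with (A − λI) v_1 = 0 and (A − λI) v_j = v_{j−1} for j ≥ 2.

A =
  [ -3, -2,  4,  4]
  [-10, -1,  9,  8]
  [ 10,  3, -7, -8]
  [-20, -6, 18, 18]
A Jordan chain for λ = 2 of length 2:
v_1 = (-10, -25, 25, -50)ᵀ
v_2 = (4, -5, 0, 0)ᵀ

Let N = A − (2)·I. We want v_2 with N^2 v_2 = 0 but N^1 v_2 ≠ 0; then v_{j-1} := N · v_j for j = 2, …, 2.

Pick v_2 = (4, -5, 0, 0)ᵀ.
Then v_1 = N · v_2 = (-10, -25, 25, -50)ᵀ.

Sanity check: (A − (2)·I) v_1 = (0, 0, 0, 0)ᵀ = 0. ✓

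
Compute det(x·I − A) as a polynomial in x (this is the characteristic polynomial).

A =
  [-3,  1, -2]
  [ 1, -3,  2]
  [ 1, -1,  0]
x^3 + 6*x^2 + 12*x + 8

Expanding det(x·I − A) (e.g. by cofactor expansion or by noting that A is similar to its Jordan form J, which has the same characteristic polynomial as A) gives
  χ_A(x) = x^3 + 6*x^2 + 12*x + 8
which factors as (x + 2)^3. The eigenvalues (with algebraic multiplicities) are λ = -2 with multiplicity 3.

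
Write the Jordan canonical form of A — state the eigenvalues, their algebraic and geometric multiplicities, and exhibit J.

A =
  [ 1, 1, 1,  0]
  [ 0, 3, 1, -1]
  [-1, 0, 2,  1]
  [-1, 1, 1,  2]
J_2(2) ⊕ J_2(2)

The characteristic polynomial is
  det(x·I − A) = x^4 - 8*x^3 + 24*x^2 - 32*x + 16 = (x - 2)^4

Eigenvalues and multiplicities (the geometric multiplicity of λ is n − rank(A − λI), which equals the number of Jordan blocks for λ):
  λ = 2: algebraic multiplicity = 4, geometric multiplicity = 2

Determining the block sizes for each eigenvalue:
  λ = 2: with am = 4 and gm = 2, the partition is not yet determined (e.g. several partitions of 4 into 2 parts exist). Let N = A − (2)·I. Computing rank(N^1) = 2, rank(N^2) = 0; the number of blocks of size ≥ j is rank(N^{j−1}) − rank(N^j), giving [2, 2]. So we have 2 block(s) of size 2 → block sizes [2, 2]

Assembling the blocks gives a Jordan form
J =
  [2, 1, 0, 0]
  [0, 2, 0, 0]
  [0, 0, 2, 1]
  [0, 0, 0, 2]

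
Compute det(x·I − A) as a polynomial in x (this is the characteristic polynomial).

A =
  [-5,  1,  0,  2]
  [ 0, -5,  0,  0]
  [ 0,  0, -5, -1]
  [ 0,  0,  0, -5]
x^4 + 20*x^3 + 150*x^2 + 500*x + 625

Expanding det(x·I − A) (e.g. by cofactor expansion or by noting that A is similar to its Jordan form J, which has the same characteristic polynomial as A) gives
  χ_A(x) = x^4 + 20*x^3 + 150*x^2 + 500*x + 625
which factors as (x + 5)^4. The eigenvalues (with algebraic multiplicities) are λ = -5 with multiplicity 4.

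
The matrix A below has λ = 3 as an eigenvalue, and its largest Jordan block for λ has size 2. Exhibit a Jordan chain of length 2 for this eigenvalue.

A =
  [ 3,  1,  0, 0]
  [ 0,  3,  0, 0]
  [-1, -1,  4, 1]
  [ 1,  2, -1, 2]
A Jordan chain for λ = 3 of length 2:
v_1 = (0, 0, -1, 1)ᵀ
v_2 = (1, 0, 0, 0)ᵀ

Let N = A − (3)·I. We want v_2 with N^2 v_2 = 0 but N^1 v_2 ≠ 0; then v_{j-1} := N · v_j for j = 2, …, 2.

Pick v_2 = (1, 0, 0, 0)ᵀ.
Then v_1 = N · v_2 = (0, 0, -1, 1)ᵀ.

Sanity check: (A − (3)·I) v_1 = (0, 0, 0, 0)ᵀ = 0. ✓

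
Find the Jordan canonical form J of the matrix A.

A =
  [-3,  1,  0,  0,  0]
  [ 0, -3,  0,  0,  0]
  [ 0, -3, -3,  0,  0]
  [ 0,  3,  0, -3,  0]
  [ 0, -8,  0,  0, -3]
J_2(-3) ⊕ J_1(-3) ⊕ J_1(-3) ⊕ J_1(-3)

The characteristic polynomial is
  det(x·I − A) = x^5 + 15*x^4 + 90*x^3 + 270*x^2 + 405*x + 243 = (x + 3)^5

Eigenvalues and multiplicities (the geometric multiplicity of λ is n − rank(A − λI), which equals the number of Jordan blocks for λ):
  λ = -3: algebraic multiplicity = 5, geometric multiplicity = 4

Determining the block sizes for each eigenvalue:
  λ = -3: 4 blocks summing to 5 forces exactly one block of size 2 and the rest size 1 → block sizes [2, 1, 1, 1]

Assembling the blocks gives a Jordan form
J =
  [-3,  1,  0,  0,  0]
  [ 0, -3,  0,  0,  0]
  [ 0,  0, -3,  0,  0]
  [ 0,  0,  0, -3,  0]
  [ 0,  0,  0,  0, -3]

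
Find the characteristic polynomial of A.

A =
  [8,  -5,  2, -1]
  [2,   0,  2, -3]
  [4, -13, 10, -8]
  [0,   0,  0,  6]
x^4 - 24*x^3 + 216*x^2 - 864*x + 1296

Expanding det(x·I − A) (e.g. by cofactor expansion or by noting that A is similar to its Jordan form J, which has the same characteristic polynomial as A) gives
  χ_A(x) = x^4 - 24*x^3 + 216*x^2 - 864*x + 1296
which factors as (x - 6)^4. The eigenvalues (with algebraic multiplicities) are λ = 6 with multiplicity 4.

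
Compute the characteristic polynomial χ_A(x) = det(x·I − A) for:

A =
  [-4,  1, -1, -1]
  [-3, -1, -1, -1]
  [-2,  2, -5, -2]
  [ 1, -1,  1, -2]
x^4 + 12*x^3 + 54*x^2 + 108*x + 81

Expanding det(x·I − A) (e.g. by cofactor expansion or by noting that A is similar to its Jordan form J, which has the same characteristic polynomial as A) gives
  χ_A(x) = x^4 + 12*x^3 + 54*x^2 + 108*x + 81
which factors as (x + 3)^4. The eigenvalues (with algebraic multiplicities) are λ = -3 with multiplicity 4.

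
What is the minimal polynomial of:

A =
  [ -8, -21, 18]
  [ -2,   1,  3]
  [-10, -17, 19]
x^3 - 12*x^2 + 48*x - 64

The characteristic polynomial is χ_A(x) = (x - 4)^3, so the eigenvalues are known. The minimal polynomial is
  m_A(x) = Π_λ (x − λ)^{k_λ}
where k_λ is the size of the *largest* Jordan block for λ (equivalently, the smallest k with (A − λI)^k v = 0 for every generalised eigenvector v of λ).

  λ = 4: largest Jordan block has size 3, contributing (x − 4)^3

So m_A(x) = (x - 4)^3 = x^3 - 12*x^2 + 48*x - 64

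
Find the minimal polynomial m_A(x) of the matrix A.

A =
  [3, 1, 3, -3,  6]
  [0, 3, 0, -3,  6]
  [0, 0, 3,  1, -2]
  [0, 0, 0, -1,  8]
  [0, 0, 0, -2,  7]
x^2 - 6*x + 9

The characteristic polynomial is χ_A(x) = (x - 3)^5, so the eigenvalues are known. The minimal polynomial is
  m_A(x) = Π_λ (x − λ)^{k_λ}
where k_λ is the size of the *largest* Jordan block for λ (equivalently, the smallest k with (A − λI)^k v = 0 for every generalised eigenvector v of λ).

  λ = 3: largest Jordan block has size 2, contributing (x − 3)^2

So m_A(x) = (x - 3)^2 = x^2 - 6*x + 9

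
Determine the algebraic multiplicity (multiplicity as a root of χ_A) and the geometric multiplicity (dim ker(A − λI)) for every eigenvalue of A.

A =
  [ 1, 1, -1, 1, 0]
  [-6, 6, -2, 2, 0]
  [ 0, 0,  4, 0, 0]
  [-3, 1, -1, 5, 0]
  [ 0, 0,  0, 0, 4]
λ = 4: alg = 5, geom = 4

Step 1 — factor the characteristic polynomial to read off the algebraic multiplicities:
  χ_A(x) = (x - 4)^5

Step 2 — compute geometric multiplicities via the rank-nullity identity g(λ) = n − rank(A − λI):
  rank(A − (4)·I) = 1, so dim ker(A − (4)·I) = n − 1 = 4

Summary:
  λ = 4: algebraic multiplicity = 5, geometric multiplicity = 4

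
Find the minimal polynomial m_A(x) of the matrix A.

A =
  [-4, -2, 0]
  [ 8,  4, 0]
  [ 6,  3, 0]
x^2

The characteristic polynomial is χ_A(x) = x^3, so the eigenvalues are known. The minimal polynomial is
  m_A(x) = Π_λ (x − λ)^{k_λ}
where k_λ is the size of the *largest* Jordan block for λ (equivalently, the smallest k with (A − λI)^k v = 0 for every generalised eigenvector v of λ).

  λ = 0: largest Jordan block has size 2, contributing (x − 0)^2

So m_A(x) = x^2 = x^2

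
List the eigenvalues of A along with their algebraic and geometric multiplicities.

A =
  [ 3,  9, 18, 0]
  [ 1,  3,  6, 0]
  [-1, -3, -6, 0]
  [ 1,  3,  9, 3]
λ = 0: alg = 3, geom = 2; λ = 3: alg = 1, geom = 1

Step 1 — factor the characteristic polynomial to read off the algebraic multiplicities:
  χ_A(x) = x^3*(x - 3)

Step 2 — compute geometric multiplicities via the rank-nullity identity g(λ) = n − rank(A − λI):
  rank(A − (0)·I) = 2, so dim ker(A − (0)·I) = n − 2 = 2
  rank(A − (3)·I) = 3, so dim ker(A − (3)·I) = n − 3 = 1

Summary:
  λ = 0: algebraic multiplicity = 3, geometric multiplicity = 2
  λ = 3: algebraic multiplicity = 1, geometric multiplicity = 1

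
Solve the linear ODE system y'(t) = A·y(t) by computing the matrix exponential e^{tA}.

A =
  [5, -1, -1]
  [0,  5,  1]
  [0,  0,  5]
e^{tA} =
  [exp(5*t), -t*exp(5*t), -t^2*exp(5*t)/2 - t*exp(5*t)]
  [0, exp(5*t), t*exp(5*t)]
  [0, 0, exp(5*t)]

Strategy: write A = P · J · P⁻¹ where J is a Jordan canonical form, so e^{tA} = P · e^{tJ} · P⁻¹, and e^{tJ} can be computed block-by-block.

A has Jordan form
J =
  [5, 1, 0]
  [0, 5, 1]
  [0, 0, 5]
(up to reordering of blocks).

Per-block formulas:
  For a 3×3 Jordan block J_3(5): exp(t · J_3(5)) = e^(5t)·(I + t·N + (t^2/2)·N^2), where N is the 3×3 nilpotent shift.

After assembling e^{tJ} and conjugating by P, we get:

e^{tA} =
  [exp(5*t), -t*exp(5*t), -t^2*exp(5*t)/2 - t*exp(5*t)]
  [0, exp(5*t), t*exp(5*t)]
  [0, 0, exp(5*t)]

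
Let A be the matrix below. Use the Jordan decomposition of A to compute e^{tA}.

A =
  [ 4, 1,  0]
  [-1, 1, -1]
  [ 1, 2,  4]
e^{tA} =
  [t*exp(3*t) + exp(3*t), -t^2*exp(3*t)/2 + t*exp(3*t), -t^2*exp(3*t)/2]
  [-t*exp(3*t), t^2*exp(3*t)/2 - 2*t*exp(3*t) + exp(3*t), t^2*exp(3*t)/2 - t*exp(3*t)]
  [t*exp(3*t), -t^2*exp(3*t)/2 + 2*t*exp(3*t), -t^2*exp(3*t)/2 + t*exp(3*t) + exp(3*t)]

Strategy: write A = P · J · P⁻¹ where J is a Jordan canonical form, so e^{tA} = P · e^{tJ} · P⁻¹, and e^{tJ} can be computed block-by-block.

A has Jordan form
J =
  [3, 1, 0]
  [0, 3, 1]
  [0, 0, 3]
(up to reordering of blocks).

Per-block formulas:
  For a 3×3 Jordan block J_3(3): exp(t · J_3(3)) = e^(3t)·(I + t·N + (t^2/2)·N^2), where N is the 3×3 nilpotent shift.

After assembling e^{tJ} and conjugating by P, we get:

e^{tA} =
  [t*exp(3*t) + exp(3*t), -t^2*exp(3*t)/2 + t*exp(3*t), -t^2*exp(3*t)/2]
  [-t*exp(3*t), t^2*exp(3*t)/2 - 2*t*exp(3*t) + exp(3*t), t^2*exp(3*t)/2 - t*exp(3*t)]
  [t*exp(3*t), -t^2*exp(3*t)/2 + 2*t*exp(3*t), -t^2*exp(3*t)/2 + t*exp(3*t) + exp(3*t)]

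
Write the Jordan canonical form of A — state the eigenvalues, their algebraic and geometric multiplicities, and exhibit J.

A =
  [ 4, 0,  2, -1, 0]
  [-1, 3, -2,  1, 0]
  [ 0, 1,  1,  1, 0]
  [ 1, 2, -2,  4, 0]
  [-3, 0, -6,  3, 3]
J_2(3) ⊕ J_2(3) ⊕ J_1(3)

The characteristic polynomial is
  det(x·I − A) = x^5 - 15*x^4 + 90*x^3 - 270*x^2 + 405*x - 243 = (x - 3)^5

Eigenvalues and multiplicities (the geometric multiplicity of λ is n − rank(A − λI), which equals the number of Jordan blocks for λ):
  λ = 3: algebraic multiplicity = 5, geometric multiplicity = 3

Determining the block sizes for each eigenvalue:
  λ = 3: with am = 5 and gm = 3, the partition is not yet determined (e.g. several partitions of 5 into 3 parts exist). Let N = A − (3)·I. Computing rank(N^1) = 2, rank(N^2) = 0; the number of blocks of size ≥ j is rank(N^{j−1}) − rank(N^j), giving [3, 2]. So we have 2 block(s) of size 2, 1 block(s) of size 1 → block sizes [2, 2, 1]

Assembling the blocks gives a Jordan form
J =
  [3, 1, 0, 0, 0]
  [0, 3, 0, 0, 0]
  [0, 0, 3, 1, 0]
  [0, 0, 0, 3, 0]
  [0, 0, 0, 0, 3]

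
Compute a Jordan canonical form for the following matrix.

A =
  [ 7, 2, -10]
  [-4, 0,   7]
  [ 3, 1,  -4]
J_3(1)

The characteristic polynomial is
  det(x·I − A) = x^3 - 3*x^2 + 3*x - 1 = (x - 1)^3

Eigenvalues and multiplicities (the geometric multiplicity of λ is n − rank(A − λI), which equals the number of Jordan blocks for λ):
  λ = 1: algebraic multiplicity = 3, geometric multiplicity = 1

Determining the block sizes for each eigenvalue:
  λ = 1: one block (gm = 1), so the single block has size am = 3 → block sizes [3]

Assembling the blocks gives a Jordan form
J =
  [1, 1, 0]
  [0, 1, 1]
  [0, 0, 1]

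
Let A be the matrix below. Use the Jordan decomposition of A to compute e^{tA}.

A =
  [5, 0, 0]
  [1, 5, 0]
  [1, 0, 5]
e^{tA} =
  [exp(5*t), 0, 0]
  [t*exp(5*t), exp(5*t), 0]
  [t*exp(5*t), 0, exp(5*t)]

Strategy: write A = P · J · P⁻¹ where J is a Jordan canonical form, so e^{tA} = P · e^{tJ} · P⁻¹, and e^{tJ} can be computed block-by-block.

A has Jordan form
J =
  [5, 1, 0]
  [0, 5, 0]
  [0, 0, 5]
(up to reordering of blocks).

Per-block formulas:
  For a 1×1 block at λ = 5: exp(t · [5]) = [e^(5t)].
  For a 2×2 Jordan block J_2(5): exp(t · J_2(5)) = e^(5t)·(I + t·N), where N is the 2×2 nilpotent shift.

After assembling e^{tJ} and conjugating by P, we get:

e^{tA} =
  [exp(5*t), 0, 0]
  [t*exp(5*t), exp(5*t), 0]
  [t*exp(5*t), 0, exp(5*t)]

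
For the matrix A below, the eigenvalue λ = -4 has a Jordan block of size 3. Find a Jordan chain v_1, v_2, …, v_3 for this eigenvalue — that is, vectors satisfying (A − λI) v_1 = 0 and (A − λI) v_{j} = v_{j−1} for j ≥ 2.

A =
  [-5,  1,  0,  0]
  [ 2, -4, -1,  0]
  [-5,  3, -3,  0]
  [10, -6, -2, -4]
A Jordan chain for λ = -4 of length 3:
v_1 = (3, 3, 6, -12)ᵀ
v_2 = (-1, 2, -5, 10)ᵀ
v_3 = (1, 0, 0, 0)ᵀ

Let N = A − (-4)·I. We want v_3 with N^3 v_3 = 0 but N^2 v_3 ≠ 0; then v_{j-1} := N · v_j for j = 3, …, 2.

Pick v_3 = (1, 0, 0, 0)ᵀ.
Then v_2 = N · v_3 = (-1, 2, -5, 10)ᵀ.
Then v_1 = N · v_2 = (3, 3, 6, -12)ᵀ.

Sanity check: (A − (-4)·I) v_1 = (0, 0, 0, 0)ᵀ = 0. ✓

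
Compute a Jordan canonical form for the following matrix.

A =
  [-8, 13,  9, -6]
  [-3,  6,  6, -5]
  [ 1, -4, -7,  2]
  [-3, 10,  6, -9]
J_2(-5) ⊕ J_2(-4)

The characteristic polynomial is
  det(x·I − A) = x^4 + 18*x^3 + 121*x^2 + 360*x + 400 = (x + 4)^2*(x + 5)^2

Eigenvalues and multiplicities (the geometric multiplicity of λ is n − rank(A − λI), which equals the number of Jordan blocks for λ):
  λ = -5: algebraic multiplicity = 2, geometric multiplicity = 1
  λ = -4: algebraic multiplicity = 2, geometric multiplicity = 1

Determining the block sizes for each eigenvalue:
  λ = -5: one block (gm = 1), so the single block has size am = 2 → block sizes [2]
  λ = -4: one block (gm = 1), so the single block has size am = 2 → block sizes [2]

Assembling the blocks gives a Jordan form
J =
  [-5,  1,  0,  0]
  [ 0, -5,  0,  0]
  [ 0,  0, -4,  1]
  [ 0,  0,  0, -4]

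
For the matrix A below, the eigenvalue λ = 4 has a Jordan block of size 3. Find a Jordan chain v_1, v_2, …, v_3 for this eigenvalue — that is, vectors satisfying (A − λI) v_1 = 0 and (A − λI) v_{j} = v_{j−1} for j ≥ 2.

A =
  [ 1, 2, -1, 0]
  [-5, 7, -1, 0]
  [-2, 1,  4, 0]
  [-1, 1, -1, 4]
A Jordan chain for λ = 4 of length 3:
v_1 = (1, 2, 1, 0)ᵀ
v_2 = (-3, -5, -2, -1)ᵀ
v_3 = (1, 0, 0, 0)ᵀ

Let N = A − (4)·I. We want v_3 with N^3 v_3 = 0 but N^2 v_3 ≠ 0; then v_{j-1} := N · v_j for j = 3, …, 2.

Pick v_3 = (1, 0, 0, 0)ᵀ.
Then v_2 = N · v_3 = (-3, -5, -2, -1)ᵀ.
Then v_1 = N · v_2 = (1, 2, 1, 0)ᵀ.

Sanity check: (A − (4)·I) v_1 = (0, 0, 0, 0)ᵀ = 0. ✓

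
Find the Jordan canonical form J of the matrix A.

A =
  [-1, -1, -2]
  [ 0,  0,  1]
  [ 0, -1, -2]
J_3(-1)

The characteristic polynomial is
  det(x·I − A) = x^3 + 3*x^2 + 3*x + 1 = (x + 1)^3

Eigenvalues and multiplicities (the geometric multiplicity of λ is n − rank(A − λI), which equals the number of Jordan blocks for λ):
  λ = -1: algebraic multiplicity = 3, geometric multiplicity = 1

Determining the block sizes for each eigenvalue:
  λ = -1: one block (gm = 1), so the single block has size am = 3 → block sizes [3]

Assembling the blocks gives a Jordan form
J =
  [-1,  1,  0]
  [ 0, -1,  1]
  [ 0,  0, -1]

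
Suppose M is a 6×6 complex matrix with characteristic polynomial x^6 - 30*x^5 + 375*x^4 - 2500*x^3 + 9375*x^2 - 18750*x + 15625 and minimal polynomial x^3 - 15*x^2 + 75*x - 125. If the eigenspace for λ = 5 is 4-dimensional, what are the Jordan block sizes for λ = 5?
Block sizes for λ = 5: [3, 1, 1, 1]

Step 1 — from the characteristic polynomial, algebraic multiplicity of λ = 5 is 6. From dim ker(M − (5)·I) = 4, there are exactly 4 Jordan blocks for λ = 5.
Step 2 — from the minimal polynomial, the factor (x − 5)^3 tells us the largest block for λ = 5 has size 3.
Step 3 — with total size 6, 4 blocks, and largest block 3, the block sizes (in nonincreasing order) are [3, 1, 1, 1].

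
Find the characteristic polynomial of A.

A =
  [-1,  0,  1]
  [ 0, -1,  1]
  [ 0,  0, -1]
x^3 + 3*x^2 + 3*x + 1

Expanding det(x·I − A) (e.g. by cofactor expansion or by noting that A is similar to its Jordan form J, which has the same characteristic polynomial as A) gives
  χ_A(x) = x^3 + 3*x^2 + 3*x + 1
which factors as (x + 1)^3. The eigenvalues (with algebraic multiplicities) are λ = -1 with multiplicity 3.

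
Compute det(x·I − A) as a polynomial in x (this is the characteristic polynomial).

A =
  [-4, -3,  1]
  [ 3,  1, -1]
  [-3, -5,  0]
x^3 + 3*x^2 + 3*x + 1

Expanding det(x·I − A) (e.g. by cofactor expansion or by noting that A is similar to its Jordan form J, which has the same characteristic polynomial as A) gives
  χ_A(x) = x^3 + 3*x^2 + 3*x + 1
which factors as (x + 1)^3. The eigenvalues (with algebraic multiplicities) are λ = -1 with multiplicity 3.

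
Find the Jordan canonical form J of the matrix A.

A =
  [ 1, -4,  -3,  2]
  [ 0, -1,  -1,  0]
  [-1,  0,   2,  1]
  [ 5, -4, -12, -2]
J_3(-1) ⊕ J_1(3)

The characteristic polynomial is
  det(x·I − A) = x^4 - 6*x^2 - 8*x - 3 = (x - 3)*(x + 1)^3

Eigenvalues and multiplicities (the geometric multiplicity of λ is n − rank(A − λI), which equals the number of Jordan blocks for λ):
  λ = -1: algebraic multiplicity = 3, geometric multiplicity = 1
  λ = 3: algebraic multiplicity = 1, geometric multiplicity = 1

Determining the block sizes for each eigenvalue:
  λ = -1: one block (gm = 1), so the single block has size am = 3 → block sizes [3]
  λ = 3: one block (gm = 1), so the single block has size am = 1 → block sizes [1]

Assembling the blocks gives a Jordan form
J =
  [-1,  1,  0, 0]
  [ 0, -1,  1, 0]
  [ 0,  0, -1, 0]
  [ 0,  0,  0, 3]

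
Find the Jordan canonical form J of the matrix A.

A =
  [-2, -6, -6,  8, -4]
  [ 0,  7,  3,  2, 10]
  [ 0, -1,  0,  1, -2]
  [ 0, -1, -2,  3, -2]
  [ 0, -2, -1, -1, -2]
J_1(-2) ⊕ J_3(2) ⊕ J_1(2)

The characteristic polynomial is
  det(x·I − A) = x^5 - 6*x^4 + 8*x^3 + 16*x^2 - 48*x + 32 = (x - 2)^4*(x + 2)

Eigenvalues and multiplicities (the geometric multiplicity of λ is n − rank(A − λI), which equals the number of Jordan blocks for λ):
  λ = -2: algebraic multiplicity = 1, geometric multiplicity = 1
  λ = 2: algebraic multiplicity = 4, geometric multiplicity = 2

Determining the block sizes for each eigenvalue:
  λ = -2: one block (gm = 1), so the single block has size am = 1 → block sizes [1]
  λ = 2: with am = 4 and gm = 2, the partition is not yet determined (e.g. several partitions of 4 into 2 parts exist). Let N = A − (2)·I. Computing rank(N^1) = 3, rank(N^2) = 2, rank(N^3) = 1; the number of blocks of size ≥ j is rank(N^{j−1}) − rank(N^j), giving [2, 1, 1]. So we have 1 block(s) of size 3, 1 block(s) of size 1 → block sizes [3, 1]

Assembling the blocks gives a Jordan form
J =
  [-2, 0, 0, 0, 0]
  [ 0, 2, 1, 0, 0]
  [ 0, 0, 2, 1, 0]
  [ 0, 0, 0, 2, 0]
  [ 0, 0, 0, 0, 2]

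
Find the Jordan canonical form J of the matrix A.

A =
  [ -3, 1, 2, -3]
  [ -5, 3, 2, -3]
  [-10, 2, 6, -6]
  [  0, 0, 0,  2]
J_2(2) ⊕ J_1(2) ⊕ J_1(2)

The characteristic polynomial is
  det(x·I − A) = x^4 - 8*x^3 + 24*x^2 - 32*x + 16 = (x - 2)^4

Eigenvalues and multiplicities (the geometric multiplicity of λ is n − rank(A − λI), which equals the number of Jordan blocks for λ):
  λ = 2: algebraic multiplicity = 4, geometric multiplicity = 3

Determining the block sizes for each eigenvalue:
  λ = 2: 3 blocks summing to 4 forces exactly one block of size 2 and the rest size 1 → block sizes [2, 1, 1]

Assembling the blocks gives a Jordan form
J =
  [2, 1, 0, 0]
  [0, 2, 0, 0]
  [0, 0, 2, 0]
  [0, 0, 0, 2]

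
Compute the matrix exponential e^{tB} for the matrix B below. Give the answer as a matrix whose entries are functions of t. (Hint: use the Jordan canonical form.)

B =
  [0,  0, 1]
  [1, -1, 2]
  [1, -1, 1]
e^{tB} =
  [t^2/2 + 1, -t^2/2, t^2/2 + t]
  [t^2/2 + t, -t^2/2 - t + 1, t^2/2 + 2*t]
  [t, -t, t + 1]

Strategy: write B = P · J · P⁻¹ where J is a Jordan canonical form, so e^{tB} = P · e^{tJ} · P⁻¹, and e^{tJ} can be computed block-by-block.

B has Jordan form
J =
  [0, 1, 0]
  [0, 0, 1]
  [0, 0, 0]
(up to reordering of blocks).

Per-block formulas:
  For a 3×3 Jordan block J_3(0): exp(t · J_3(0)) = e^(0t)·(I + t·N + (t^2/2)·N^2), where N is the 3×3 nilpotent shift.

After assembling e^{tJ} and conjugating by P, we get:

e^{tB} =
  [t^2/2 + 1, -t^2/2, t^2/2 + t]
  [t^2/2 + t, -t^2/2 - t + 1, t^2/2 + 2*t]
  [t, -t, t + 1]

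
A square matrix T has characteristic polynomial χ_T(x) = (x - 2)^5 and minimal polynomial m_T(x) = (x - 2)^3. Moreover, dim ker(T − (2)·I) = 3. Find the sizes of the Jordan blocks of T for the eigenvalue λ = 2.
Block sizes for λ = 2: [3, 1, 1]

Step 1 — from the characteristic polynomial, algebraic multiplicity of λ = 2 is 5. From dim ker(T − (2)·I) = 3, there are exactly 3 Jordan blocks for λ = 2.
Step 2 — from the minimal polynomial, the factor (x − 2)^3 tells us the largest block for λ = 2 has size 3.
Step 3 — with total size 5, 3 blocks, and largest block 3, the block sizes (in nonincreasing order) are [3, 1, 1].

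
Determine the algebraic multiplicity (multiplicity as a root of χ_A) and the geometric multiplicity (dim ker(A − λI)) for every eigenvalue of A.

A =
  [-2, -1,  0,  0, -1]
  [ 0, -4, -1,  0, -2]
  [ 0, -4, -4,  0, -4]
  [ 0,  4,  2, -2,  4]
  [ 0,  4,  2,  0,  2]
λ = -2: alg = 5, geom = 3

Step 1 — factor the characteristic polynomial to read off the algebraic multiplicities:
  χ_A(x) = (x + 2)^5

Step 2 — compute geometric multiplicities via the rank-nullity identity g(λ) = n − rank(A − λI):
  rank(A − (-2)·I) = 2, so dim ker(A − (-2)·I) = n − 2 = 3

Summary:
  λ = -2: algebraic multiplicity = 5, geometric multiplicity = 3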